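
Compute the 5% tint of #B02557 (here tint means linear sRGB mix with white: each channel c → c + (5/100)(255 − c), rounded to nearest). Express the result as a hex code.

#B02557 is rgb(176, 37, 87).
A 5% tint moves each channel 5% toward 255:
  R: 176 + 0.05×(255−176) = 176 + 3.95 = 179.95 → 180
  G: 37 + 0.05×(255−37) = 37 + 10.9 = 47.9 → 48
  B: 87 + 8.4 = 95.4 → 95
rgb(180, 48, 95) = #B4305F.

#B4305F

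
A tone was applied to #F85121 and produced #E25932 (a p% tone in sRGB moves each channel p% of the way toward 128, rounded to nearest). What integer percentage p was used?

#F85121 is rgb(248, 81, 33); #E25932 is rgb(226, 89, 50).
On the R channel (widest range): 226 ≈ 248 + (p/100)(128 − 248), so p ≈ 100×(226 − 248)/(128 − 248) = -2200/-120 = 18.33.
p = 18 reproduces all three channels after rounding.

18%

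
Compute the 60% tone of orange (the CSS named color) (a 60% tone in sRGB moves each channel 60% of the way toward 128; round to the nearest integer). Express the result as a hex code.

#B38F4D

CSS orange is rgb(255, 165, 0).
Per channel, c → c + 0.6(128 − c):
  R: 255 − 76.2 = 178.8 → 179
  G: 165 + 0.6×(128−165) = 165 − 22.2 = 142.8 → 143
  B: 0 + 0.6×(128−0) = 0 + 76.8 = 76.8 → 77
rgb(179, 143, 77) = #B38F4D.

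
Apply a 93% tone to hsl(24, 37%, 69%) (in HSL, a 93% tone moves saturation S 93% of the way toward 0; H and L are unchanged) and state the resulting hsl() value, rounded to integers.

S moves 93% from 37 toward 0: 37 − 34.41 = 2.59 → 3.
H and L are unchanged.

hsl(24, 3%, 69%)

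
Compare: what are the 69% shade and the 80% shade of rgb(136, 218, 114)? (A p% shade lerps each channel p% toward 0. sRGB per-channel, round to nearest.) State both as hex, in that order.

#2A4423, #1B2C17

69% shade:
  R: 136 + 0.69×(0−136) = 136 − 93.84 = 42.16 → 42
  G: 218 + 0.69×(0−218) = 218 − 150.42 = 67.58 → 68
  B: 114 + 0.69×(0−114) = 114 − 78.66 = 35.34 → 35
  → #2A4423
80% shade:
  R: 136 − 108.8 = 27.2 → 27
  G: 218 − 174.4 = 43.6 → 44
  B: 114 − 91.2 = 22.8 → 23
  → #1B2C17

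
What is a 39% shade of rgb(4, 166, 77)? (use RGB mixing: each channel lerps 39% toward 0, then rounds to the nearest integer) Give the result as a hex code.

#02652f

A 39% shade moves each channel 39% toward 0:
  R: 4 − 1.56 = 2.44 → 2
  G: 166 + 0.39×(0−166) = 166 − 64.74 = 101.26 → 101
  B: 77 + 0.39×(0−77) = 77 − 30.03 = 46.97 → 47
rgb(2, 101, 47) = #02652f.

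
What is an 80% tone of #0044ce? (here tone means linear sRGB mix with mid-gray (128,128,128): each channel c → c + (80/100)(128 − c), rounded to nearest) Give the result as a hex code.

#667490

#0044ce is rgb(0, 68, 206).
An 80% tone moves each channel 80% toward 128:
  R: 0 + 0.8×(128−0) = 0 + 102.4 = 102.4 → 102
  G: 68 + 48 = 116 → 116
  B: 206 − 62.4 = 143.6 → 144
rgb(102, 116, 144) = #667490.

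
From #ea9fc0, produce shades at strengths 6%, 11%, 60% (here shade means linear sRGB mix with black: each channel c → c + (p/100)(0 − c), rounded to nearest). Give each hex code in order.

#dc95b4, #d08eab, #5e404d

#ea9fc0 is rgb(234, 159, 192).
6%: (234 − 14.04 = 219.96→220, 159 − 9.54 = 149.46→149, 192 − 11.52 = 180.48→180) → #dc95b4
11%: (234 − 25.74 = 208.26→208, 159 − 17.49 = 141.51→142, 192 − 21.12 = 170.88→171) → #d08eab
60%: (234 − 140.4 = 93.6→94, 159 − 95.4 = 63.6→64, 192 − 115.2 = 76.8→77) → #5e404d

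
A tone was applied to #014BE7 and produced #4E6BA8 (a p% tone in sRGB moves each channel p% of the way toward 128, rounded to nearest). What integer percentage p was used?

61%

#014BE7 is rgb(1, 75, 231); #4E6BA8 is rgb(78, 107, 168).
On the R channel (widest range): 78 ≈ 1 + (p/100)(128 − 1), so p ≈ 100×(78 − 1)/(128 − 1) = 7700/127 = 60.63.
p = 61 reproduces all three channels after rounding.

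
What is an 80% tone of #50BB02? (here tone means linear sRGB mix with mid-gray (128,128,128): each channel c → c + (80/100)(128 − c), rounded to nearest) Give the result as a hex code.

#50BB02 is rgb(80, 187, 2).
Per channel, c → c + 0.8(128 − c):
  R: 80 + 0.8×(128−80) = 80 + 38.4 = 118.4 → 118
  G: 187 − 47.2 = 139.8 → 140
  B: 2 + 0.8×(128−2) = 2 + 100.8 = 102.8 → 103
rgb(118, 140, 103) = #768C67.

#768C67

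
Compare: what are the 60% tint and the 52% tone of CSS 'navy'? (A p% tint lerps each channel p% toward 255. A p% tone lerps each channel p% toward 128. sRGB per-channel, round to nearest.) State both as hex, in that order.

CSS navy is rgb(0, 0, 128).
60% tint:
  R: 0 + 153 = 153 → 153
  G: 0 + 0.6×(255−0) = 0 + 153 = 153 → 153
  B: 128 + 76.2 = 204.2 → 204
  → #9999cc
52% tone:
  R: 0 + 0.52×(128−0) = 0 + 66.56 = 66.56 → 67
  G: 0 + 0.52×(128−0) = 0 + 66.56 = 66.56 → 67
  B: 128 + 0.52×(128−128) = 128 + 0 = 128 → 128
  → #434380

#9999cc, #434380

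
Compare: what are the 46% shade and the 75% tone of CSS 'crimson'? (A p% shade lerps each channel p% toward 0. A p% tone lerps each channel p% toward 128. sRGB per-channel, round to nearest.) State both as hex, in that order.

#770b20, #97656f

CSS crimson is rgb(220, 20, 60).
46% shade:
  R: 220 − 101.2 = 118.8 → 119
  G: 20 − 9.2 = 10.8 → 11
  B: 60 + 0.46×(0−60) = 60 − 27.6 = 32.4 → 32
  → #770b20
75% tone:
  R: 220 + 0.75×(128−220) = 220 − 69 = 151 → 151
  G: 20 + 0.75×(128−20) = 20 + 81 = 101 → 101
  B: 60 + 0.75×(128−60) = 60 + 51 = 111 → 111
  → #97656f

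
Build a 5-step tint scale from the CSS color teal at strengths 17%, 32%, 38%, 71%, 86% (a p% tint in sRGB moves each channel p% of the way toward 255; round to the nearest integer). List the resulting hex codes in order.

CSS teal is rgb(0, 128, 128).
17%: (0 + 43.35 = 43.35→43, 128 + 21.59 = 149.59→150, 128 + 21.59 = 149.59→150) → #2B9696
32%: (0 + 81.6 = 81.6→82, 128 + 40.64 = 168.64→169, 128 + 40.64 = 168.64→169) → #52A9A9
38%: (0 + 96.9 = 96.9→97, 128 + 48.26 = 176.26→176, 128 + 48.26 = 176.26→176) → #61B0B0
71%: (0 + 181.05 = 181.05→181, 128 + 90.17 = 218.17→218, 128 + 90.17 = 218.17→218) → #B5DADA
86%: (0 + 219.3 = 219.3→219, 128 + 109.22 = 237.22→237, 128 + 109.22 = 237.22→237) → #DBEDED

#2B9696, #52A9A9, #61B0B0, #B5DADA, #DBEDED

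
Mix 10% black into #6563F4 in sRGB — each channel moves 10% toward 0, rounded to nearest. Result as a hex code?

#6563F4 is rgb(101, 99, 244).
Per channel, c → c + 0.1(0 − c):
  R: 101 − 10.1 = 90.9 → 91
  G: 99 + 0.1×(0−99) = 99 − 9.9 = 89.1 → 89
  B: 244 + 0.1×(0−244) = 244 − 24.4 = 219.6 → 220
rgb(91, 89, 220) = #5B59DC.

#5B59DC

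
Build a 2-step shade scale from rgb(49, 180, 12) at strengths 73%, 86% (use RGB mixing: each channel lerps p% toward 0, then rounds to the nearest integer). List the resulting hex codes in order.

73%: (49 − 35.77 = 13.23→13, 180 − 131.4 = 48.6→49, 12 − 8.76 = 3.24→3) → #0D3103
86%: (49 − 42.14 = 6.86→7, 180 − 154.8 = 25.2→25, 12 − 10.32 = 1.68→2) → #071902

#0D3103, #071902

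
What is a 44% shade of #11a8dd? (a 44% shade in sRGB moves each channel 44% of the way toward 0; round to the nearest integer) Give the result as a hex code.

#11a8dd is rgb(17, 168, 221).
A 44% shade moves each channel 44% toward 0:
  R: 17 + 0.44×(0−17) = 17 − 7.48 = 9.52 → 10
  G: 168 − 73.92 = 94.08 → 94
  B: 221 − 97.24 = 123.76 → 124
rgb(10, 94, 124) = #0a5e7c.

#0a5e7c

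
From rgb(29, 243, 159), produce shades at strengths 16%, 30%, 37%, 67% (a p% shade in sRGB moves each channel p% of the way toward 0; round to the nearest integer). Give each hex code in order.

#18cc86, #14aa6f, #129964, #0a5034

16%: (29 − 4.64 = 24.36→24, 243 − 38.88 = 204.12→204, 159 − 25.44 = 133.56→134) → #18cc86
30%: (29 − 8.7 = 20.3→20, 243 − 72.9 = 170.1→170, 159 − 47.7 = 111.3→111) → #14aa6f
37%: (29 − 10.73 = 18.27→18, 243 − 89.91 = 153.09→153, 159 − 58.83 = 100.17→100) → #129964
67%: (29 − 19.43 = 9.57→10, 243 − 162.81 = 80.19→80, 159 − 106.53 = 52.47→52) → #0a5034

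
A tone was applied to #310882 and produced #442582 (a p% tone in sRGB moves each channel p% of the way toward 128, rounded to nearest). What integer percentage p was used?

#310882 is rgb(49, 8, 130); #442582 is rgb(68, 37, 130).
On the G channel (widest range): 37 ≈ 8 + (p/100)(128 − 8), so p ≈ 100×(37 − 8)/(128 − 8) = 2900/120 = 24.17.
p = 24 reproduces all three channels after rounding.

24%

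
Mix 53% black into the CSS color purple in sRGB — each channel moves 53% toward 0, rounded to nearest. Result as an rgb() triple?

rgb(60, 0, 60)

CSS purple is rgb(128, 0, 128).
A 53% shade moves each channel 53% toward 0:
  R: 128 + 0.53×(0−128) = 128 − 67.84 = 60.16 → 60
  G: 0 + 0.53×(0−0) = 0 + 0 = 0 → 0
  B: 128 + 0.53×(0−128) = 128 − 67.84 = 60.16 → 60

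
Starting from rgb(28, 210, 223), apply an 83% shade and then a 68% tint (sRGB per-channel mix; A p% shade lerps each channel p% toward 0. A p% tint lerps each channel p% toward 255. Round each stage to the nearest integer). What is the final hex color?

Per channel, c → c + 0.83(0 − c):
  R: 28 − 23.24 = 4.76 → 5
  G: 210 + 0.83×(0−210) = 210 − 174.3 = 35.7 → 36
  B: 223 − 185.09 = 37.91 → 38
After the shade: rgb(5, 36, 38) = #052426.
Lerp each channel 68% toward 255:
  R: 5 + 0.68×(255−5) = 5 + 170 = 175 → 175
  G: 36 + 0.68×(255−36) = 36 + 148.92 = 184.92 → 185
  B: 38 + 147.56 = 185.56 → 186
rgb(175, 185, 186) = #afb9ba.

#afb9ba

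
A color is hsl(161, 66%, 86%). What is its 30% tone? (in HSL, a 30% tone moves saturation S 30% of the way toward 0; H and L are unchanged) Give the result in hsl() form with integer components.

S moves 30% from 66 toward 0: 66 − 19.8 = 46.2 → 46.
H and L are unchanged.

hsl(161, 46%, 86%)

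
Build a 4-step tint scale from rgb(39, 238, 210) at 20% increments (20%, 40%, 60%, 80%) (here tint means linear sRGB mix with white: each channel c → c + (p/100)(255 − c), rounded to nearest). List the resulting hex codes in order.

20%: (39 + 43.2 = 82.2→82, 238 + 3.4 = 241.4→241, 210 + 9 = 219→219) → #52F1DB
40%: (39 + 86.4 = 125.4→125, 238 + 6.8 = 244.8→245, 210 + 18 = 228→228) → #7DF5E4
60%: (39 + 129.6 = 168.6→169, 238 + 10.2 = 248.2→248, 210 + 27 = 237→237) → #A9F8ED
80%: (39 + 172.8 = 211.8→212, 238 + 13.6 = 251.6→252, 210 + 36 = 246→246) → #D4FCF6

#52F1DB, #7DF5E4, #A9F8ED, #D4FCF6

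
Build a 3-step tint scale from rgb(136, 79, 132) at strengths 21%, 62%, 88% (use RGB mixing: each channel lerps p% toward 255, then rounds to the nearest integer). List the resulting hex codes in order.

21%: (136 + 24.99 = 160.99→161, 79 + 36.96 = 115.96→116, 132 + 25.83 = 157.83→158) → #a1749e
62%: (136 + 73.78 = 209.78→210, 79 + 109.12 = 188.12→188, 132 + 76.26 = 208.26→208) → #d2bcd0
88%: (136 + 104.72 = 240.72→241, 79 + 154.88 = 233.88→234, 132 + 108.24 = 240.24→240) → #f1eaf0

#a1749e, #d2bcd0, #f1eaf0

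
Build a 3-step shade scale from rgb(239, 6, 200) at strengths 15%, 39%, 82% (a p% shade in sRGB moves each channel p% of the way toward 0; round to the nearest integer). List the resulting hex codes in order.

15%: (239 − 35.85 = 203.15→203, 6 − 0.9 = 5.1→5, 200 − 30 = 170→170) → #cb05aa
39%: (239 − 93.21 = 145.79→146, 6 − 2.34 = 3.66→4, 200 − 78 = 122→122) → #92047a
82%: (239 − 195.98 = 43.02→43, 6 − 4.92 = 1.08→1, 200 − 164 = 36→36) → #2b0124

#cb05aa, #92047a, #2b0124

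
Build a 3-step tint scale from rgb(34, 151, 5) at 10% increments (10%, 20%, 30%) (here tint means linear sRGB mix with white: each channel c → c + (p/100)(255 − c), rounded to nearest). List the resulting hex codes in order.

10%: (34 + 22.1 = 56.1→56, 151 + 10.4 = 161.4→161, 5 + 25 = 30→30) → #38A11E
20%: (34 + 44.2 = 78.2→78, 151 + 20.8 = 171.8→172, 5 + 50 = 55→55) → #4EAC37
30%: (34 + 66.3 = 100.3→100, 151 + 31.2 = 182.2→182, 5 + 75 = 80→80) → #64B650

#38A11E, #4EAC37, #64B650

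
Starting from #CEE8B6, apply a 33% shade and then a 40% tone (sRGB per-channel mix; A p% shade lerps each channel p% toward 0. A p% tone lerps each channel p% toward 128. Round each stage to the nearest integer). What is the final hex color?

#CEE8B6 is rgb(206, 232, 182).
Lerp each channel 33% toward 0:
  R: 206 + 0.33×(0−206) = 206 − 67.98 = 138.02 → 138
  G: 232 − 76.56 = 155.44 → 155
  B: 182 − 60.06 = 121.94 → 122
After the shade: rgb(138, 155, 122) = #8A9B7A.
A 40% tone moves each channel 40% toward 128:
  R: 138 − 4 = 134 → 134
  G: 155 + 0.4×(128−155) = 155 − 10.8 = 144.2 → 144
  B: 122 + 0.4×(128−122) = 122 + 2.4 = 124.4 → 124
rgb(134, 144, 124) = #86907C.

#86907C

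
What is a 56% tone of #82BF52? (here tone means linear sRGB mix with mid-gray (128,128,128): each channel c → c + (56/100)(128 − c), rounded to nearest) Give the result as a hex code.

#82BF52 is rgb(130, 191, 82).
Per channel, c → c + 0.56(128 − c):
  R: 130 + 0.56×(128−130) = 130 − 1.12 = 128.88 → 129
  G: 191 − 35.28 = 155.72 → 156
  B: 82 + 0.56×(128−82) = 82 + 25.76 = 107.76 → 108
rgb(129, 156, 108) = #819C6C.

#819C6C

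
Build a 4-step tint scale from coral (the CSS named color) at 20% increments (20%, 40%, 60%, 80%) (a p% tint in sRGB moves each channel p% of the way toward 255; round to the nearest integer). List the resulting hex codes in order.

#ff9973, #ffb296, #ffccb9, #ffe5dc

CSS coral is rgb(255, 127, 80).
20%: (255→255, 127 + 25.6 = 152.6→153, 80 + 35 = 115→115) → #ff9973
40%: (255→255, 127 + 51.2 = 178.2→178, 80 + 70 = 150→150) → #ffb296
60%: (255→255, 127 + 76.8 = 203.8→204, 80 + 105 = 185→185) → #ffccb9
80%: (255→255, 127 + 102.4 = 229.4→229, 80 + 140 = 220→220) → #ffe5dc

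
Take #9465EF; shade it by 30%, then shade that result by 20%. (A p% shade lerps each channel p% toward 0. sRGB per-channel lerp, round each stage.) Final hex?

#533986

#9465EF is rgb(148, 101, 239).
Per channel, c → c + 0.3(0 − c):
  R: 148 + 0.3×(0−148) = 148 − 44.4 = 103.6 → 104
  G: 101 + 0.3×(0−101) = 101 − 30.3 = 70.7 → 71
  B: 239 + 0.3×(0−239) = 239 − 71.7 = 167.3 → 167
After the shade: rgb(104, 71, 167) = #6847A7.
Lerp each channel 20% toward 0:
  R: 104 + 0.2×(0−104) = 104 − 20.8 = 83.2 → 83
  G: 71 + 0.2×(0−71) = 71 − 14.2 = 56.8 → 57
  B: 167 − 33.4 = 133.6 → 134
rgb(83, 57, 134) = #533986.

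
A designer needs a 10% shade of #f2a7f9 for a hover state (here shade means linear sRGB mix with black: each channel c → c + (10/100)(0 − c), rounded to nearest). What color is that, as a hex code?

#f2a7f9 is rgb(242, 167, 249).
Lerp each channel 10% toward 0:
  R: 242 + 0.1×(0−242) = 242 − 24.2 = 217.8 → 218
  G: 167 − 16.7 = 150.3 → 150
  B: 249 + 0.1×(0−249) = 249 − 24.9 = 224.1 → 224
rgb(218, 150, 224) = #da96e0.

#da96e0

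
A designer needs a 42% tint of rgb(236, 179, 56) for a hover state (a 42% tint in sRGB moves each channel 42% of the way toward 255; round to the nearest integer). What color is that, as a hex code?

#F4D38C

Per channel, c → c + 0.42(255 − c):
  R: 236 + 0.42×(255−236) = 236 + 7.98 = 243.98 → 244
  G: 179 + 0.42×(255−179) = 179 + 31.92 = 210.92 → 211
  B: 56 + 83.58 = 139.58 → 140
rgb(244, 211, 140) = #F4D38C.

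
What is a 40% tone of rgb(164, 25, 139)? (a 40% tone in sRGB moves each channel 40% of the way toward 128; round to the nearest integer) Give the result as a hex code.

Per channel, c → c + 0.4(128 − c):
  R: 164 − 14.4 = 149.6 → 150
  G: 25 + 41.2 = 66.2 → 66
  B: 139 + 0.4×(128−139) = 139 − 4.4 = 134.6 → 135
rgb(150, 66, 135) = #964287.

#964287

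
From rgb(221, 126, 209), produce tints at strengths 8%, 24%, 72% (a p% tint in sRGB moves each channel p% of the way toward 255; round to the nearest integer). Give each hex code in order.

8%: (221 + 2.72 = 223.72→224, 126 + 10.32 = 136.32→136, 209 + 3.68 = 212.68→213) → #E088D5
24%: (221 + 8.16 = 229.16→229, 126 + 30.96 = 156.96→157, 209 + 11.04 = 220.04→220) → #E59DDC
72%: (221 + 24.48 = 245.48→245, 126 + 92.88 = 218.88→219, 209 + 33.12 = 242.12→242) → #F5DBF2

#E088D5, #E59DDC, #F5DBF2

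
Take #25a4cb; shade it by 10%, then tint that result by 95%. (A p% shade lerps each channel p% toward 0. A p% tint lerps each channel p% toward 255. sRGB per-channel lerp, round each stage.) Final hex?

#25a4cb is rgb(37, 164, 203).
Per channel, c → c + 0.1(0 − c):
  R: 37 + 0.1×(0−37) = 37 − 3.7 = 33.3 → 33
  G: 164 + 0.1×(0−164) = 164 − 16.4 = 147.6 → 148
  B: 203 + 0.1×(0−203) = 203 − 20.3 = 182.7 → 183
After the shade: rgb(33, 148, 183) = #2194b7.
Lerp each channel 95% toward 255:
  R: 33 + 210.9 = 243.9 → 244
  G: 148 + 101.65 = 249.65 → 250
  B: 183 + 0.95×(255−183) = 183 + 68.4 = 251.4 → 251
rgb(244, 250, 251) = #f4fafb.

#f4fafb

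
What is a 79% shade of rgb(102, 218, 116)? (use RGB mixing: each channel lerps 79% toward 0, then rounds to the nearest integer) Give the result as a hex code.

A 79% shade moves each channel 79% toward 0:
  R: 102 + 0.79×(0−102) = 102 − 80.58 = 21.42 → 21
  G: 218 − 172.22 = 45.78 → 46
  B: 116 + 0.79×(0−116) = 116 − 91.64 = 24.36 → 24
rgb(21, 46, 24) = #152E18.

#152E18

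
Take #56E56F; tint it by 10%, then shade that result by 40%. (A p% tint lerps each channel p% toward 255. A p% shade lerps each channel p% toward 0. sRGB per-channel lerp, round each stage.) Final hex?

#3E8B4B

#56E56F is rgb(86, 229, 111).
Per channel, c → c + 0.1(255 − c):
  R: 86 + 16.9 = 102.9 → 103
  G: 229 + 2.6 = 231.6 → 232
  B: 111 + 0.1×(255−111) = 111 + 14.4 = 125.4 → 125
After the tint: rgb(103, 232, 125) = #67E87D.
A 40% shade moves each channel 40% toward 0:
  R: 103 + 0.4×(0−103) = 103 − 41.2 = 61.8 → 62
  G: 232 − 92.8 = 139.2 → 139
  B: 125 − 50 = 75 → 75
rgb(62, 139, 75) = #3E8B4B.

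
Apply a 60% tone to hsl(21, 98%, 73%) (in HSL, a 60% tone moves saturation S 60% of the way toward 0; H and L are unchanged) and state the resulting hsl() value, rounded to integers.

S moves 60% from 98 toward 0: 98 − 58.8 = 39.2 → 39.
H and L are unchanged.

hsl(21, 39%, 73%)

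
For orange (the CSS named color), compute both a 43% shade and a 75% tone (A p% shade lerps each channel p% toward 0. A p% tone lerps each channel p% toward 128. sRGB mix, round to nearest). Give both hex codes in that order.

CSS orange is rgb(255, 165, 0).
43% shade:
  R: 255 + 0.43×(0−255) = 255 − 109.65 = 145.35 → 145
  G: 165 + 0.43×(0−165) = 165 − 70.95 = 94.05 → 94
  B: 0 + 0.43×(0−0) = 0 + 0 = 0 → 0
  → #915E00
75% tone:
  R: 255 + 0.75×(128−255) = 255 − 95.25 = 159.75 → 160
  G: 165 − 27.75 = 137.25 → 137
  B: 0 + 0.75×(128−0) = 0 + 96 = 96 → 96
  → #A08960

#915E00, #A08960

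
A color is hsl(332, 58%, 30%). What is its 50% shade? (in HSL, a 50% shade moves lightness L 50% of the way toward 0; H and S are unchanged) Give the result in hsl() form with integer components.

L moves 50% from 30 toward 0: 30 − 15 = 15 → 15.
H and S are unchanged.

hsl(332, 58%, 15%)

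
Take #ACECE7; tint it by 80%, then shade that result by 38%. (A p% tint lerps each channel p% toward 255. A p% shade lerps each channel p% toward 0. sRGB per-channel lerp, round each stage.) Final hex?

#949C9B

#ACECE7 is rgb(172, 236, 231).
An 80% tint moves each channel 80% toward 255:
  R: 172 + 0.8×(255−172) = 172 + 66.4 = 238.4 → 238
  G: 236 + 0.8×(255−236) = 236 + 15.2 = 251.2 → 251
  B: 231 + 0.8×(255−231) = 231 + 19.2 = 250.2 → 250
After the tint: rgb(238, 251, 250) = #EEFBFA.
Per channel, c → c + 0.38(0 − c):
  R: 238 + 0.38×(0−238) = 238 − 90.44 = 147.56 → 148
  G: 251 − 95.38 = 155.62 → 156
  B: 250 + 0.38×(0−250) = 250 − 95 = 155 → 155
rgb(148, 156, 155) = #949C9B.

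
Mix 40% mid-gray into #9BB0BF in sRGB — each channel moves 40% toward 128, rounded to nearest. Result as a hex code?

#9BB0BF is rgb(155, 176, 191).
Per channel, c → c + 0.4(128 − c):
  R: 155 − 10.8 = 144.2 → 144
  G: 176 − 19.2 = 156.8 → 157
  B: 191 + 0.4×(128−191) = 191 − 25.2 = 165.8 → 166
rgb(144, 157, 166) = #909DA6.

#909DA6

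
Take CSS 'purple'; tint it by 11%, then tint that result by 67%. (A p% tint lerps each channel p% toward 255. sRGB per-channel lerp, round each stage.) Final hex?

CSS purple is rgb(128, 0, 128).
An 11% tint moves each channel 11% toward 255:
  R: 128 + 0.11×(255−128) = 128 + 13.97 = 141.97 → 142
  G: 0 + 28.05 = 28.05 → 28
  B: 128 + 13.97 = 141.97 → 142
After the tint: rgb(142, 28, 142) = #8e1c8e.
Per channel, c → c + 0.67(255 − c):
  R: 142 + 0.67×(255−142) = 142 + 75.71 = 217.71 → 218
  G: 28 + 152.09 = 180.09 → 180
  B: 142 + 75.71 = 217.71 → 218
rgb(218, 180, 218) = #dab4da.

#dab4da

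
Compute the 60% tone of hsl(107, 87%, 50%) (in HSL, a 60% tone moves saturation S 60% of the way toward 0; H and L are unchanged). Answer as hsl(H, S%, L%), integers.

hsl(107, 35%, 50%)

S moves 60% from 87 toward 0: 87 − 52.2 = 34.8 → 35.
H and L are unchanged.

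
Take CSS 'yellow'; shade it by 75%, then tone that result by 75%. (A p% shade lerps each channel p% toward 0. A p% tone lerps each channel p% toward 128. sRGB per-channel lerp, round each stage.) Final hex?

#707060

CSS yellow is rgb(255, 255, 0).
Per channel, c → c + 0.75(0 − c):
  R: 255 + 0.75×(0−255) = 255 − 191.25 = 63.75 → 64
  G: 255 − 191.25 = 63.75 → 64
  B: 0 + 0.75×(0−0) = 0 + 0 = 0 → 0
After the shade: rgb(64, 64, 0) = #404000.
Lerp each channel 75% toward 128:
  R: 64 + 0.75×(128−64) = 64 + 48 = 112 → 112
  G: 64 + 0.75×(128−64) = 64 + 48 = 112 → 112
  B: 0 + 96 = 96 → 96
rgb(112, 112, 96) = #707060.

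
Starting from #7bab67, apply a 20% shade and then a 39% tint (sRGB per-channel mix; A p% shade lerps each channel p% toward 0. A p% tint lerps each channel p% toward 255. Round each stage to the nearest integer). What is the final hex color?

#9fb795

#7bab67 is rgb(123, 171, 103).
Per channel, c → c + 0.2(0 − c):
  R: 123 − 24.6 = 98.4 → 98
  G: 171 + 0.2×(0−171) = 171 − 34.2 = 136.8 → 137
  B: 103 + 0.2×(0−103) = 103 − 20.6 = 82.4 → 82
After the shade: rgb(98, 137, 82) = #628952.
Lerp each channel 39% toward 255:
  R: 98 + 0.39×(255−98) = 98 + 61.23 = 159.23 → 159
  G: 137 + 0.39×(255−137) = 137 + 46.02 = 183.02 → 183
  B: 82 + 0.39×(255−82) = 82 + 67.47 = 149.47 → 149
rgb(159, 183, 149) = #9fb795.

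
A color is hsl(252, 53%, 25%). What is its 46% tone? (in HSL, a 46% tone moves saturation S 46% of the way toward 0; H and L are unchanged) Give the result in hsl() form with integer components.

hsl(252, 29%, 25%)

S moves 46% from 53 toward 0: 53 − 24.38 = 28.62 → 29.
H and L are unchanged.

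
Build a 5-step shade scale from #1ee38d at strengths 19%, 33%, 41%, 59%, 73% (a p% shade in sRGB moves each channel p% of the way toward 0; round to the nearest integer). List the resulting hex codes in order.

#1ee38d is rgb(30, 227, 141).
19%: (30 − 5.7 = 24.3→24, 227 − 43.13 = 183.87→184, 141 − 26.79 = 114.21→114) → #18b872
33%: (30 − 9.9 = 20.1→20, 227 − 74.91 = 152.09→152, 141 − 46.53 = 94.47→94) → #14985e
41%: (30 − 12.3 = 17.7→18, 227 − 93.07 = 133.93→134, 141 − 57.81 = 83.19→83) → #128653
59%: (30 − 17.7 = 12.3→12, 227 − 133.93 = 93.07→93, 141 − 83.19 = 57.81→58) → #0c5d3a
73%: (30 − 21.9 = 8.1→8, 227 − 165.71 = 61.29→61, 141 − 102.93 = 38.07→38) → #083d26

#18b872, #14985e, #128653, #0c5d3a, #083d26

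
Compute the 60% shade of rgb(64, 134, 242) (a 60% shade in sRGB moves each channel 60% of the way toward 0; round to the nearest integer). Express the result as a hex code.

#1a3661

Per channel, c → c + 0.6(0 − c):
  R: 64 − 38.4 = 25.6 → 26
  G: 134 + 0.6×(0−134) = 134 − 80.4 = 53.6 → 54
  B: 242 + 0.6×(0−242) = 242 − 145.2 = 96.8 → 97
rgb(26, 54, 97) = #1a3661.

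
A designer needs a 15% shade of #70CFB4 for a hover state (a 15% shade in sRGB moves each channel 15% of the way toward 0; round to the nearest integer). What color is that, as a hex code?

#5FB099

#70CFB4 is rgb(112, 207, 180).
Lerp each channel 15% toward 0:
  R: 112 − 16.8 = 95.2 → 95
  G: 207 + 0.15×(0−207) = 207 − 31.05 = 175.95 → 176
  B: 180 + 0.15×(0−180) = 180 − 27 = 153 → 153
rgb(95, 176, 153) = #5FB099.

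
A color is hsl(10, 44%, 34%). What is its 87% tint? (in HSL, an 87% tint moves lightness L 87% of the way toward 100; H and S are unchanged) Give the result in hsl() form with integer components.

hsl(10, 44%, 91%)

L moves 87% from 34 toward 100: 34 + 57.42 = 91.42 → 91.
H and S are unchanged.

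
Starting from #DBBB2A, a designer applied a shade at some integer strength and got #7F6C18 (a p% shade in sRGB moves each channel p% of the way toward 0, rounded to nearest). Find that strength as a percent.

42%

#DBBB2A is rgb(219, 187, 42); #7F6C18 is rgb(127, 108, 24).
On the R channel (widest range): 127 ≈ 219 + (p/100)(0 − 219), so p ≈ 100×(127 − 219)/(0 − 219) = -9200/-219 = 42.01.
p = 42 reproduces all three channels after rounding.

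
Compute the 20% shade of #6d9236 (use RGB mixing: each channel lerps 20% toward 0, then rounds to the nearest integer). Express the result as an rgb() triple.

#6d9236 is rgb(109, 146, 54).
Per channel, c → c + 0.2(0 − c):
  R: 109 + 0.2×(0−109) = 109 − 21.8 = 87.2 → 87
  G: 146 + 0.2×(0−146) = 146 − 29.2 = 116.8 → 117
  B: 54 − 10.8 = 43.2 → 43

rgb(87, 117, 43)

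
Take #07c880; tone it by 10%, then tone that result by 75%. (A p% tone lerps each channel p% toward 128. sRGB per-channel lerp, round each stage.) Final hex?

#659080

#07c880 is rgb(7, 200, 128).
Lerp each channel 10% toward 128:
  R: 7 + 12.1 = 19.1 → 19
  G: 200 + 0.1×(128−200) = 200 − 7.2 = 192.8 → 193
  B: 128 + 0 = 128 → 128
After the tone: rgb(19, 193, 128) = #13c180.
Lerp each channel 75% toward 128:
  R: 19 + 0.75×(128−19) = 19 + 81.75 = 100.75 → 101
  G: 193 + 0.75×(128−193) = 193 − 48.75 = 144.25 → 144
  B: 128 + 0 = 128 → 128
rgb(101, 144, 128) = #659080.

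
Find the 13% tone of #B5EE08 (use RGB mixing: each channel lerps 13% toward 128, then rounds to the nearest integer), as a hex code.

#B5EE08 is rgb(181, 238, 8).
Lerp each channel 13% toward 128:
  R: 181 + 0.13×(128−181) = 181 − 6.89 = 174.11 → 174
  G: 238 − 14.3 = 223.7 → 224
  B: 8 + 0.13×(128−8) = 8 + 15.6 = 23.6 → 24
rgb(174, 224, 24) = #AEE018.

#AEE018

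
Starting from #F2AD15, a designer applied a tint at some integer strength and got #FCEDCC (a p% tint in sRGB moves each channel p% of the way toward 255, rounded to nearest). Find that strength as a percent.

78%

#F2AD15 is rgb(242, 173, 21); #FCEDCC is rgb(252, 237, 204).
On the B channel (widest range): 204 ≈ 21 + (p/100)(255 − 21), so p ≈ 100×(204 − 21)/(255 − 21) = 18300/234 = 78.21.
p = 78 reproduces all three channels after rounding.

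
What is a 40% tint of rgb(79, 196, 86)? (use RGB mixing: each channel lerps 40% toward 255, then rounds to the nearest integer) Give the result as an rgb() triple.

Per channel, c → c + 0.4(255 − c):
  R: 79 + 0.4×(255−79) = 79 + 70.4 = 149.4 → 149
  G: 196 + 0.4×(255−196) = 196 + 23.6 = 219.6 → 220
  B: 86 + 0.4×(255−86) = 86 + 67.6 = 153.6 → 154

rgb(149, 220, 154)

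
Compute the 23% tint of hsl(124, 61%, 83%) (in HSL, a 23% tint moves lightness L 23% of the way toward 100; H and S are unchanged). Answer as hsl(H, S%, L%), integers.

hsl(124, 61%, 87%)

L moves 23% from 83 toward 100: 83 + 3.91 = 86.91 → 87.
H and S are unchanged.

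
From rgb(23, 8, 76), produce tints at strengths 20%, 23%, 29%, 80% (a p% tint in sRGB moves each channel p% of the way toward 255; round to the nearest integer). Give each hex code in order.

20%: (23 + 46.4 = 69.4→69, 8 + 49.4 = 57.4→57, 76 + 35.8 = 111.8→112) → #453970
23%: (23 + 53.36 = 76.36→76, 8 + 56.81 = 64.81→65, 76 + 41.17 = 117.17→117) → #4C4175
29%: (23 + 67.28 = 90.28→90, 8 + 71.63 = 79.63→80, 76 + 51.91 = 127.91→128) → #5A5080
80%: (23 + 185.6 = 208.6→209, 8 + 197.6 = 205.6→206, 76 + 143.2 = 219.2→219) → #D1CEDB

#453970, #4C4175, #5A5080, #D1CEDB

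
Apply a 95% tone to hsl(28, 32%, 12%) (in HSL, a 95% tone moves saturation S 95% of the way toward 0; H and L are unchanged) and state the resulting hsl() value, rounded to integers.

hsl(28, 2%, 12%)

S moves 95% from 32 toward 0: 32 − 30.4 = 1.6 → 2.
H and L are unchanged.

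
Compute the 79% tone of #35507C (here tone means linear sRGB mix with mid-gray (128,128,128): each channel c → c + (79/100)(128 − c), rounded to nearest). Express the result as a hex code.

#70767F

#35507C is rgb(53, 80, 124).
A 79% tone moves each channel 79% toward 128:
  R: 53 + 0.79×(128−53) = 53 + 59.25 = 112.25 → 112
  G: 80 + 0.79×(128−80) = 80 + 37.92 = 117.92 → 118
  B: 124 + 0.79×(128−124) = 124 + 3.16 = 127.16 → 127
rgb(112, 118, 127) = #70767F.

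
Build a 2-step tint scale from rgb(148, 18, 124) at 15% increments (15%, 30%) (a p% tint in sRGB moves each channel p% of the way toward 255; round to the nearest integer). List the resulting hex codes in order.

15%: (148 + 16.05 = 164.05→164, 18 + 35.55 = 53.55→54, 124 + 19.65 = 143.65→144) → #a43690
30%: (148 + 32.1 = 180.1→180, 18 + 71.1 = 89.1→89, 124 + 39.3 = 163.3→163) → #b459a3

#a43690, #b459a3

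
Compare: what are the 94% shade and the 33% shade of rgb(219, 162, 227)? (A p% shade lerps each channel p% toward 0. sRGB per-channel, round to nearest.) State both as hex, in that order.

94% shade:
  R: 219 + 0.94×(0−219) = 219 − 205.86 = 13.14 → 13
  G: 162 + 0.94×(0−162) = 162 − 152.28 = 9.72 → 10
  B: 227 − 213.38 = 13.62 → 14
  → #0D0A0E
33% shade:
  R: 219 + 0.33×(0−219) = 219 − 72.27 = 146.73 → 147
  G: 162 − 53.46 = 108.54 → 109
  B: 227 + 0.33×(0−227) = 227 − 74.91 = 152.09 → 152
  → #936D98

#0D0A0E, #936D98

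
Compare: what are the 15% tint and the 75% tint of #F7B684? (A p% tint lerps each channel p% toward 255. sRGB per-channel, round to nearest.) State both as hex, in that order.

#F8C196, #FDEDE0

#F7B684 is rgb(247, 182, 132).
15% tint:
  R: 247 + 0.15×(255−247) = 247 + 1.2 = 248.2 → 248
  G: 182 + 10.95 = 192.95 → 193
  B: 132 + 18.45 = 150.45 → 150
  → #F8C196
75% tint:
  R: 247 + 0.75×(255−247) = 247 + 6 = 253 → 253
  G: 182 + 54.75 = 236.75 → 237
  B: 132 + 0.75×(255−132) = 132 + 92.25 = 224.25 → 224
  → #FDEDE0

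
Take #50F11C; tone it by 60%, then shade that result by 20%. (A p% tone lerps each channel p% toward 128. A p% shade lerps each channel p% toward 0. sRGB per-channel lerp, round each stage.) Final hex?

#50F11C is rgb(80, 241, 28).
A 60% tone moves each channel 60% toward 128:
  R: 80 + 0.6×(128−80) = 80 + 28.8 = 108.8 → 109
  G: 241 − 67.8 = 173.2 → 173
  B: 28 + 0.6×(128−28) = 28 + 60 = 88 → 88
After the tone: rgb(109, 173, 88) = #6DAD58.
A 20% shade moves each channel 20% toward 0:
  R: 109 + 0.2×(0−109) = 109 − 21.8 = 87.2 → 87
  G: 173 + 0.2×(0−173) = 173 − 34.6 = 138.4 → 138
  B: 88 + 0.2×(0−88) = 88 − 17.6 = 70.4 → 70
rgb(87, 138, 70) = #578A46.

#578A46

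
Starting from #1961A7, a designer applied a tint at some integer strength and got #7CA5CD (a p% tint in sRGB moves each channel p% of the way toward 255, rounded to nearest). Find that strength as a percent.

43%

#1961A7 is rgb(25, 97, 167); #7CA5CD is rgb(124, 165, 205).
On the R channel (widest range): 124 ≈ 25 + (p/100)(255 − 25), so p ≈ 100×(124 − 25)/(255 − 25) = 9900/230 = 43.04.
p = 43 reproduces all three channels after rounding.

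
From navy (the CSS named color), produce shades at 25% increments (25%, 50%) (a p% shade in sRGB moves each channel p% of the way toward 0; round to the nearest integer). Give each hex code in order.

CSS navy is rgb(0, 0, 128).
25%: (0→0, 0→0, 128 − 32 = 96→96) → #000060
50%: (0→0, 0→0, 128 − 64 = 64→64) → #000040

#000060, #000040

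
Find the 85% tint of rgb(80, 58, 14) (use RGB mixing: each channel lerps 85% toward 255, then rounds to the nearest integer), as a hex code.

#e5e1db

An 85% tint moves each channel 85% toward 255:
  R: 80 + 148.75 = 228.75 → 229
  G: 58 + 167.45 = 225.45 → 225
  B: 14 + 204.85 = 218.85 → 219
rgb(229, 225, 219) = #e5e1db.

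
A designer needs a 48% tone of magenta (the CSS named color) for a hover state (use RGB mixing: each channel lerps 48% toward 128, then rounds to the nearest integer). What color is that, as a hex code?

CSS magenta is rgb(255, 0, 255).
Lerp each channel 48% toward 128:
  R: 255 + 0.48×(128−255) = 255 − 60.96 = 194.04 → 194
  G: 0 + 61.44 = 61.44 → 61
  B: 255 − 60.96 = 194.04 → 194
rgb(194, 61, 194) = #c23dc2.

#c23dc2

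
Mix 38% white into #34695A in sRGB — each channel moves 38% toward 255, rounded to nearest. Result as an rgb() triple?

rgb(129, 162, 153)

#34695A is rgb(52, 105, 90).
A 38% tint moves each channel 38% toward 255:
  R: 52 + 0.38×(255−52) = 52 + 77.14 = 129.14 → 129
  G: 105 + 0.38×(255−105) = 105 + 57 = 162 → 162
  B: 90 + 0.38×(255−90) = 90 + 62.7 = 152.7 → 153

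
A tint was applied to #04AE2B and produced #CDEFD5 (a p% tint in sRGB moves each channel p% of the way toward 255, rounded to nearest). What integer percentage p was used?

#04AE2B is rgb(4, 174, 43); #CDEFD5 is rgb(205, 239, 213).
On the R channel (widest range): 205 ≈ 4 + (p/100)(255 − 4), so p ≈ 100×(205 − 4)/(255 − 4) = 20100/251 = 80.08.
p = 80 reproduces all three channels after rounding.

80%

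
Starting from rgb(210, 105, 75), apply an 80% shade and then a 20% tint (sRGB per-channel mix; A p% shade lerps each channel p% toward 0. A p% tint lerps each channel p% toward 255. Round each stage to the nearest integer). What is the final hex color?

#55443f

Per channel, c → c + 0.8(0 − c):
  R: 210 + 0.8×(0−210) = 210 − 168 = 42 → 42
  G: 105 − 84 = 21 → 21
  B: 75 − 60 = 15 → 15
After the shade: rgb(42, 21, 15) = #2a150f.
Lerp each channel 20% toward 255:
  R: 42 + 42.6 = 84.6 → 85
  G: 21 + 0.2×(255−21) = 21 + 46.8 = 67.8 → 68
  B: 15 + 48 = 63 → 63
rgb(85, 68, 63) = #55443f.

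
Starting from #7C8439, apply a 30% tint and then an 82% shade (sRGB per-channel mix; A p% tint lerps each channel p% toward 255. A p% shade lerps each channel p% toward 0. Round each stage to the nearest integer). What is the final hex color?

#1D1E15

#7C8439 is rgb(124, 132, 57).
A 30% tint moves each channel 30% toward 255:
  R: 124 + 0.3×(255−124) = 124 + 39.3 = 163.3 → 163
  G: 132 + 0.3×(255−132) = 132 + 36.9 = 168.9 → 169
  B: 57 + 0.3×(255−57) = 57 + 59.4 = 116.4 → 116
After the tint: rgb(163, 169, 116) = #A3A974.
Per channel, c → c + 0.82(0 − c):
  R: 163 − 133.66 = 29.34 → 29
  G: 169 − 138.58 = 30.42 → 30
  B: 116 + 0.82×(0−116) = 116 − 95.12 = 20.88 → 21
rgb(29, 30, 21) = #1D1E15.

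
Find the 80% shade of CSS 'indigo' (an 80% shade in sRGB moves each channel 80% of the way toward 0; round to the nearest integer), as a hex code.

CSS indigo is rgb(75, 0, 130).
Per channel, c → c + 0.8(0 − c):
  R: 75 − 60 = 15 → 15
  G: 0 + 0.8×(0−0) = 0 + 0 = 0 → 0
  B: 130 − 104 = 26 → 26
rgb(15, 0, 26) = #0F001A.

#0F001A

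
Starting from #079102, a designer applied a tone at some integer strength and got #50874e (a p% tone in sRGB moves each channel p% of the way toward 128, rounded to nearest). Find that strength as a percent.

#079102 is rgb(7, 145, 2); #50874e is rgb(80, 135, 78).
On the B channel (widest range): 78 ≈ 2 + (p/100)(128 − 2), so p ≈ 100×(78 − 2)/(128 − 2) = 7600/126 = 60.32.
p = 60 reproduces all three channels after rounding.

60%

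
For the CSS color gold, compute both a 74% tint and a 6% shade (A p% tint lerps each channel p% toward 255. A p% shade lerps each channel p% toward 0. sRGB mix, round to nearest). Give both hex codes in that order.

CSS gold is rgb(255, 215, 0).
74% tint:
  R: 255 + 0.74×(255−255) = 255 + 0 = 255 → 255
  G: 215 + 0.74×(255−215) = 215 + 29.6 = 244.6 → 245
  B: 0 + 0.74×(255−0) = 0 + 188.7 = 188.7 → 189
  → #FFF5BD
6% shade:
  R: 255 + 0.06×(0−255) = 255 − 15.3 = 239.7 → 240
  G: 215 − 12.9 = 202.1 → 202
  B: 0 + 0 = 0 → 0
  → #F0CA00

#FFF5BD, #F0CA00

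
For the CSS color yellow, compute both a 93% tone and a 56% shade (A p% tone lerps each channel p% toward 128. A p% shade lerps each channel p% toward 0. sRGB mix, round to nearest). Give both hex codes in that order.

#898977, #707000

CSS yellow is rgb(255, 255, 0).
93% tone:
  R: 255 + 0.93×(128−255) = 255 − 118.11 = 136.89 → 137
  G: 255 + 0.93×(128−255) = 255 − 118.11 = 136.89 → 137
  B: 0 + 0.93×(128−0) = 0 + 119.04 = 119.04 → 119
  → #898977
56% shade:
  R: 255 + 0.56×(0−255) = 255 − 142.8 = 112.2 → 112
  G: 255 + 0.56×(0−255) = 255 − 142.8 = 112.2 → 112
  B: 0 + 0.56×(0−0) = 0 + 0 = 0 → 0
  → #707000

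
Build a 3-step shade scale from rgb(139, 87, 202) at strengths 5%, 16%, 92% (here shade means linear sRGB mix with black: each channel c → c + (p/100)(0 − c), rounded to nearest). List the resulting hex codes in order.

5%: (139 − 6.95 = 132.05→132, 87 − 4.35 = 82.65→83, 202 − 10.1 = 191.9→192) → #8453C0
16%: (139 − 22.24 = 116.76→117, 87 − 13.92 = 73.08→73, 202 − 32.32 = 169.68→170) → #7549AA
92%: (139 − 127.88 = 11.12→11, 87 − 80.04 = 6.96→7, 202 − 185.84 = 16.16→16) → #0B0710

#8453C0, #7549AA, #0B0710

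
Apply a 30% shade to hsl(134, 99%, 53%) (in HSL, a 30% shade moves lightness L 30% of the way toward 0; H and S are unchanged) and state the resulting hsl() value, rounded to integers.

hsl(134, 99%, 37%)

L moves 30% from 53 toward 0: 53 − 15.9 = 37.1 → 37.
H and S are unchanged.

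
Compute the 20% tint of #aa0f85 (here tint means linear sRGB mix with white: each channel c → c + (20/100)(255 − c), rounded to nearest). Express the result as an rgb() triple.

rgb(187, 63, 157)

#aa0f85 is rgb(170, 15, 133).
Lerp each channel 20% toward 255:
  R: 170 + 0.2×(255−170) = 170 + 17 = 187 → 187
  G: 15 + 48 = 63 → 63
  B: 133 + 0.2×(255−133) = 133 + 24.4 = 157.4 → 157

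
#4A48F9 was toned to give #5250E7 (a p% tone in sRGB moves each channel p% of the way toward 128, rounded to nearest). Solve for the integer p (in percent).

15%

#4A48F9 is rgb(74, 72, 249); #5250E7 is rgb(82, 80, 231).
On the B channel (widest range): 231 ≈ 249 + (p/100)(128 − 249), so p ≈ 100×(231 − 249)/(128 − 249) = -1800/-121 = 14.88.
p = 15 reproduces all three channels after rounding.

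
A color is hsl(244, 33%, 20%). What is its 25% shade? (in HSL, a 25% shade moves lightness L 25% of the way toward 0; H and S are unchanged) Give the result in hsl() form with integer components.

L moves 25% from 20 toward 0: 20 − 5 = 15 → 15.
H and S are unchanged.

hsl(244, 33%, 15%)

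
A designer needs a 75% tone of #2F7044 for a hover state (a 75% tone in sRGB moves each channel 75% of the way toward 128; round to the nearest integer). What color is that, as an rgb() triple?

#2F7044 is rgb(47, 112, 68).
A 75% tone moves each channel 75% toward 128:
  R: 47 + 0.75×(128−47) = 47 + 60.75 = 107.75 → 108
  G: 112 + 0.75×(128−112) = 112 + 12 = 124 → 124
  B: 68 + 0.75×(128−68) = 68 + 45 = 113 → 113

rgb(108, 124, 113)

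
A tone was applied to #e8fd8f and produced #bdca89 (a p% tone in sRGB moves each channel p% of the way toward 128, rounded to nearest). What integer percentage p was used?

41%

#e8fd8f is rgb(232, 253, 143); #bdca89 is rgb(189, 202, 137).
On the G channel (widest range): 202 ≈ 253 + (p/100)(128 − 253), so p ≈ 100×(202 − 253)/(128 − 253) = -5100/-125 = 40.80.
p = 41 reproduces all three channels after rounding.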